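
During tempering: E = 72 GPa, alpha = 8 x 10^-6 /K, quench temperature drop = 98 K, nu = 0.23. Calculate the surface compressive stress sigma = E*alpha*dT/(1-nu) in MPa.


Tempering stress: sigma = E * alpha * dT / (1 - nu)
  E (MPa) = 72 * 1000 = 72000
  Numerator = 72000 * (8 x 10^-6) * 98 = 56.448
  Denominator = 1 - 0.23 = 0.77
  sigma = 56.448 / 0.77 = 73.3 MPa

73.3 MPa


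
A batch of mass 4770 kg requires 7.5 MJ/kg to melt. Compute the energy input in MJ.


Total energy = mass * specific energy
  E = 4770 * 7.5 = 35775 MJ

35775 MJ


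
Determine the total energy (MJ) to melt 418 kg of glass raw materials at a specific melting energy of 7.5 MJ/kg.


Total energy = mass * specific energy
  E = 418 * 7.5 = 3135 MJ

3135 MJ


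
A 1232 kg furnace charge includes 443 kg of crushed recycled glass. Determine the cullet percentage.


Cullet ratio = (cullet mass / total batch mass) * 100
  Ratio = 443 / 1232 * 100 = 35.96%

35.96%


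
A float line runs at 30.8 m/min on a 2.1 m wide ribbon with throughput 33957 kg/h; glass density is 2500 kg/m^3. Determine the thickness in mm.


Ribbon cross-section from mass balance:
  Volume rate = throughput / density = 33957 / 2500 = 13.5828 m^3/h
  thickness = volume rate / (speed * 60 * width), i.e.
  thickness = throughput / (60 * speed * width * density) * 1000
  thickness = 33957 / (60 * 30.8 * 2.1 * 2500) * 1000 = 3.5 mm

3.5 mm


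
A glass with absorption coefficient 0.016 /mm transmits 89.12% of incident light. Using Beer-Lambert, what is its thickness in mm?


Rearrange T = exp(-alpha * thickness):
  thickness = -ln(T) / alpha
  T = 89.12/100 = 0.8912
  ln(T) = -0.11519
  -ln(T) = 0.11519
  thickness = 0.11519 / 0.016 = 7.2 mm

7.2 mm


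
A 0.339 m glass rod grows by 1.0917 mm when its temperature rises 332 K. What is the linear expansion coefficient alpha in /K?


Rearrange dL = alpha * L0 * dT for alpha:
  alpha = dL / (L0 * dT)
  alpha = (1.0917 / 1000) / (0.339 * 332) = 0.0000097 /K = 9.7 x 10^-6 /K

9.7 x 10^-6 /K


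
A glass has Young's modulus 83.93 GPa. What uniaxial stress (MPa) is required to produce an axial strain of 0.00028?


Rearrange E = sigma / epsilon:
  sigma = E * epsilon
  E (MPa) = 83.93 * 1000 = 83930
  sigma = 83930 * 0.00028 = 23.5 MPa

23.5 MPa


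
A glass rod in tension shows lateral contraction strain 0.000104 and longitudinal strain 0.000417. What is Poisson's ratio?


Poisson's ratio: nu = lateral strain / axial strain
  nu = 0.000104 / 0.000417 = 0.2494

0.2494


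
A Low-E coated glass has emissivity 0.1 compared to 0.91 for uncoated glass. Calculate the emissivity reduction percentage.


Percentage reduction = (1 - coated/uncoated) * 100
  Ratio = 0.1 / 0.91 = 0.1099
  Reduction = (1 - 0.1099) * 100 = 89.0%

89.0%


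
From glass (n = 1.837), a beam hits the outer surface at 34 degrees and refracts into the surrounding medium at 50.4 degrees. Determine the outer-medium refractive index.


Apply Snell's law: n1 * sin(theta1) = n2 * sin(theta2)
  n2 = n1 * sin(theta1) / sin(theta2)
  sin(34) = 0.559193
  sin(50.4) = 0.770513
  n2 = 1.837 * 0.559193 / 0.770513 = 1.3332

1.3332


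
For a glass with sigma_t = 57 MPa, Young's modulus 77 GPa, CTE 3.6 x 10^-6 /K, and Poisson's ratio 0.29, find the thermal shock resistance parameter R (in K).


Thermal shock resistance: R = sigma * (1 - nu) / (E * alpha)
  Numerator = 57 * (1 - 0.29) = 40.47
  Denominator = 77 * 1000 * (3.6 x 10^-6) = 0.2772
  R = 40.47 / 0.2772 = 146.0 K

146.0 K


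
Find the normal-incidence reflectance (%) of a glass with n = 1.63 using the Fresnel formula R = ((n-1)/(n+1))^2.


Fresnel reflectance at normal incidence:
  R = ((n - 1)/(n + 1))^2
  (n - 1)/(n + 1) = (1.63 - 1)/(1.63 + 1) = 0.239544
  R = 0.239544^2 = 0.0573813
  R(%) = 0.0573813 * 100 = 5.738%

5.738%


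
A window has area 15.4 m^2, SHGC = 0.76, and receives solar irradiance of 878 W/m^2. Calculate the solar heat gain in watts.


Solar heat gain: Q = Area * SHGC * Irradiance
  Q = 15.4 * 0.76 * 878 = 10276.1 W

10276.1 W


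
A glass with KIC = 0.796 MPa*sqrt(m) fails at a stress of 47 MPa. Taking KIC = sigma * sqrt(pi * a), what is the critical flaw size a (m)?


Rearrange KIC = sigma * sqrt(pi * a):
  sqrt(pi * a) = KIC / sigma
  sqrt(pi * a) = 0.796 / 47 = 0.016936
  a = (KIC / sigma)^2 / pi
  a = 0.016936^2 / pi = 0.0000913 m

0.0000913 m


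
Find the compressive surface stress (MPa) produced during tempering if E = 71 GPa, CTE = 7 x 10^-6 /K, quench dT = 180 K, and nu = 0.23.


Tempering stress: sigma = E * alpha * dT / (1 - nu)
  E (MPa) = 71 * 1000 = 71000
  Numerator = 71000 * (7 x 10^-6) * 180 = 89.46
  Denominator = 1 - 0.23 = 0.77
  sigma = 89.46 / 0.77 = 116.2 MPa

116.2 MPa


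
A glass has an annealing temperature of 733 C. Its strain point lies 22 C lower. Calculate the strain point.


Strain point = annealing point - difference:
  T_strain = 733 - 22 = 711 C

711 C


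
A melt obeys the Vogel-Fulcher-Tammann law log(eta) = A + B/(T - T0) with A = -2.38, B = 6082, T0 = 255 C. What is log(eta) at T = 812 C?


VFT equation: log(eta) = A + B / (T - T0)
  T - T0 = 812 - 255 = 557
  B / (T - T0) = 6082 / 557 = 10.919
  log(eta) = -2.38 + 10.919 = 8.539

8.539


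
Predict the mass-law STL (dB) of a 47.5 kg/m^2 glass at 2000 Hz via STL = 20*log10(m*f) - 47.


Mass law: STL = 20 * log10(m * f) - 47
  m * f = 47.5 * 2000 = 95000
  log10(95000) = 4.97772
  STL = 20 * 4.97772 - 47 = 99.5544 - 47 = 52.6 dB

52.6 dB


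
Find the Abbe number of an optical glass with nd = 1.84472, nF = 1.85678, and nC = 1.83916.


Abbe number formula: Vd = (nd - 1) / (nF - nC)
  nd - 1 = 1.84472 - 1 = 0.84472
  nF - nC = 1.85678 - 1.83916 = 0.01762
  Vd = 0.84472 / 0.01762 = 47.94

47.94


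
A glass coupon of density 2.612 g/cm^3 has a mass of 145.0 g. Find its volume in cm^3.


Rearrange rho = m / V:
  V = m / rho
  V = 145.0 / 2.612 = 55.513 cm^3

55.513 cm^3


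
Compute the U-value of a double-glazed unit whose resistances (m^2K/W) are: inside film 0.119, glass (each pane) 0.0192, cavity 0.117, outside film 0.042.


Total thermal resistance (series):
  R_total = R_in + R_glass + R_air + R_glass + R_out
  R_total = 0.119 + 0.0192 + 0.117 + 0.0192 + 0.042 = 0.3164 m^2K/W
U-value = 1 / R_total = 1 / 0.3164 = 3.161 W/m^2K

3.161 W/m^2K


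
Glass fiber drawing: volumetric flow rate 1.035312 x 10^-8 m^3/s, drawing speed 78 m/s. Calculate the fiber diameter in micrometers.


Cross-sectional area from continuity:
  A = Q / v = 1.035312 x 10^-8 / 78 = 1.327323 x 10^-10 m^2
Diameter from circular cross-section:
  d = sqrt(4A / pi) * 10^6 (m -> um)
  d = sqrt(4 * 1.327323 x 10^-10 / pi) * 10^6 = 13.0 um

13.0 um


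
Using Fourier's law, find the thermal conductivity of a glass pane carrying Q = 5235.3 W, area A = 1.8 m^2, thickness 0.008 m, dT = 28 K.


Fourier's law rearranged: k = Q * t / (A * dT)
  Numerator = 5235.3 * 0.008 = 41.8824
  Denominator = 1.8 * 28 = 50.4
  k = 41.8824 / 50.4 = 0.831 W/mK

0.831 W/mK


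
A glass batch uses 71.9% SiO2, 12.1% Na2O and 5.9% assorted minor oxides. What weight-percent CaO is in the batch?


Pieces sum to 100%:
  CaO = 100 - (SiO2 + Na2O + others)
  CaO = 100 - (71.9 + 12.1 + 5.9) = 10.1%

10.1%


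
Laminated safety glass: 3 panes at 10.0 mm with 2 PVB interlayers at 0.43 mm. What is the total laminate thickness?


Total thickness = glass contribution + PVB contribution
  Glass: 3 * 10.0 = 30.0 mm
  PVB: 2 * 0.43 = 0.86 mm
  Total = 30.0 + 0.86 = 30.86 mm

30.86 mm


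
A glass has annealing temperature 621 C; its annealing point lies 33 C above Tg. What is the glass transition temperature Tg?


Rearrange T_anneal = Tg + offset for Tg:
  Tg = T_anneal - offset = 621 - 33 = 588 C

588 C


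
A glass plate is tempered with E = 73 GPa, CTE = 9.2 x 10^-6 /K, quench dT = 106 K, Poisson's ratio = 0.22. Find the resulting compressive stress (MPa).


Tempering stress: sigma = E * alpha * dT / (1 - nu)
  E (MPa) = 73 * 1000 = 73000
  Numerator = 73000 * (9.2 x 10^-6) * 106 = 71.1896
  Denominator = 1 - 0.22 = 0.78
  sigma = 71.1896 / 0.78 = 91.3 MPa

91.3 MPa


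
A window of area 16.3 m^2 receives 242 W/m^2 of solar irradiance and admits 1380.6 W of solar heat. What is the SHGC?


Rearrange Q = Area * SHGC * Irradiance:
  SHGC = Q / (Area * Irradiance)
  SHGC = 1380.6 / (16.3 * 242) = 0.35

0.35


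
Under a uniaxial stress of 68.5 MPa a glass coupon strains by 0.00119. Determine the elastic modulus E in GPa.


Young's modulus: E = stress / strain
  E = 68.5 MPa / 0.00119 = 57563.03 MPa
Convert to GPa: 57563.03 / 1000 = 57.56 GPa

57.56 GPa


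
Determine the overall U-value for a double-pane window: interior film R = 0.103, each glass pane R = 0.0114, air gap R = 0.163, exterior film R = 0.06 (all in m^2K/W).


Total thermal resistance (series):
  R_total = R_in + R_glass + R_air + R_glass + R_out
  R_total = 0.103 + 0.0114 + 0.163 + 0.0114 + 0.06 = 0.3488 m^2K/W
U-value = 1 / R_total = 1 / 0.3488 = 2.867 W/m^2K

2.867 W/m^2K


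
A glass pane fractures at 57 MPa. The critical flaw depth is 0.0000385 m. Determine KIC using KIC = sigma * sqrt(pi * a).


Fracture toughness: KIC = sigma * sqrt(pi * a)
  pi * a = pi * 0.0000385 = 0.000120951
  sqrt(pi * a) = 0.010998
  KIC = 57 * 0.010998 = 0.627 MPa*sqrt(m)

0.627 MPa*sqrt(m)


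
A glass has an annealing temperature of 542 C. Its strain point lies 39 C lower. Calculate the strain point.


Strain point = annealing point - difference:
  T_strain = 542 - 39 = 503 C

503 C


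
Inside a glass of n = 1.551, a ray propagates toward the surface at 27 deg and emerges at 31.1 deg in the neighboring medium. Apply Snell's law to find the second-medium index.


Apply Snell's law: n1 * sin(theta1) = n2 * sin(theta2)
  n2 = n1 * sin(theta1) / sin(theta2)
  sin(27) = 0.45399
  sin(31.1) = 0.516533
  n2 = 1.551 * 0.45399 / 0.516533 = 1.3632

1.3632


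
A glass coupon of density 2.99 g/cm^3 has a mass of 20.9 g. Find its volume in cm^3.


Rearrange rho = m / V:
  V = m / rho
  V = 20.9 / 2.99 = 6.99 cm^3

6.99 cm^3


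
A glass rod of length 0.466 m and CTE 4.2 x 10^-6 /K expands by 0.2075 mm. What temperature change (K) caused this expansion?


Rearrange dL = alpha * L0 * dT for dT:
  dT = dL / (alpha * L0)
  dL (m) = 0.2075 / 1000 = 0.0002075
  dT = 0.0002075 / ((4.2 x 10^-6) * 0.466) = 106.0 K

106.0 K


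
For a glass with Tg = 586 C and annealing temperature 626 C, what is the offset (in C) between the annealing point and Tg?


Offset = T_anneal - Tg:
  offset = 626 - 586 = 40 C

40 C


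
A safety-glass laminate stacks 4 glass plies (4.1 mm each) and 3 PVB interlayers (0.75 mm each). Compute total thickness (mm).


Total thickness = glass contribution + PVB contribution
  Glass: 4 * 4.1 = 16.4 mm
  PVB: 3 * 0.75 = 2.25 mm
  Total = 16.4 + 2.25 = 18.65 mm

18.65 mm


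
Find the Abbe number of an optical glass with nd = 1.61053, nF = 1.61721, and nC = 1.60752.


Abbe number formula: Vd = (nd - 1) / (nF - nC)
  nd - 1 = 1.61053 - 1 = 0.61053
  nF - nC = 1.61721 - 1.60752 = 0.00969
  Vd = 0.61053 / 0.00969 = 63.01

63.01


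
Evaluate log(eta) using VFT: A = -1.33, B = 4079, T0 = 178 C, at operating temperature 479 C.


VFT equation: log(eta) = A + B / (T - T0)
  T - T0 = 479 - 178 = 301
  B / (T - T0) = 4079 / 301 = 13.551
  log(eta) = -1.33 + 13.551 = 12.221

12.221


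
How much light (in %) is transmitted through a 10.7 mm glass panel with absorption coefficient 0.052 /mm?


Beer-Lambert law: T = exp(-alpha * thickness)
  exponent = -0.052 * 10.7 = -0.5564
  T = exp(-0.5564) = 0.5733
  Percentage = 0.5733 * 100 = 57.33%

57.33%


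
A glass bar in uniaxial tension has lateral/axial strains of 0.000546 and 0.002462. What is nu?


Poisson's ratio: nu = lateral strain / axial strain
  nu = 0.000546 / 0.002462 = 0.2218

0.2218


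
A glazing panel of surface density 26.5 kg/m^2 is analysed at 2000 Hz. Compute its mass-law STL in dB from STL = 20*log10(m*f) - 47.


Mass law: STL = 20 * log10(m * f) - 47
  m * f = 26.5 * 2000 = 53000
  log10(53000) = 4.72428
  STL = 20 * 4.72428 - 47 = 94.4856 - 47 = 47.5 dB

47.5 dB


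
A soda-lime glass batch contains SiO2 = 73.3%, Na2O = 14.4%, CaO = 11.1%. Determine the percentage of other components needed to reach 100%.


Sum the three major oxides:
  SiO2 + Na2O + CaO = 73.3 + 14.4 + 11.1 = 98.8%
Subtract from 100%:
  Others = 100 - 98.8 = 1.2%

1.2%


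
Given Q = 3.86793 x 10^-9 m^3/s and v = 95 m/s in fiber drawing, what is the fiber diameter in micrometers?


Cross-sectional area from continuity:
  A = Q / v = 3.86793 x 10^-9 / 95 = 4.071505 x 10^-11 m^2
Diameter from circular cross-section:
  d = sqrt(4A / pi) * 10^6 (m -> um)
  d = sqrt(4 * 4.071505 x 10^-11 / pi) * 10^6 = 7.2 um

7.2 um


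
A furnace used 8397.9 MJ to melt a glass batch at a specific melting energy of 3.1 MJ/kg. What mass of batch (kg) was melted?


Rearrange E = m * s for m:
  m = E / s
  m = 8397.9 / 3.1 = 2709.0 kg

2709.0 kg


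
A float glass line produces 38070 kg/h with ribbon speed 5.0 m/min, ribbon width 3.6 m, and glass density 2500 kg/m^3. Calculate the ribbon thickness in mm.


Ribbon cross-section from mass balance:
  Volume rate = throughput / density = 38070 / 2500 = 15.228 m^3/h
  thickness = volume rate / (speed * 60 * width), i.e.
  thickness = throughput / (60 * speed * width * density) * 1000
  thickness = 38070 / (60 * 5.0 * 3.6 * 2500) * 1000 = 14.1 mm

14.1 mm


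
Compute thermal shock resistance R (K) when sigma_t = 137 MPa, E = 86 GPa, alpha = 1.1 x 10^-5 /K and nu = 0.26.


Thermal shock resistance: R = sigma * (1 - nu) / (E * alpha)
  Numerator = 137 * (1 - 0.26) = 101.38
  Denominator = 86 * 1000 * (1.1 x 10^-5) = 0.946
  R = 101.38 / 0.946 = 107.2 K

107.2 K


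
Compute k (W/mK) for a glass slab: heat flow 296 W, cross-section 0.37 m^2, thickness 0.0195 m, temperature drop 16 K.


Fourier's law rearranged: k = Q * t / (A * dT)
  Numerator = 296 * 0.0195 = 5.772
  Denominator = 0.37 * 16 = 5.92
  k = 5.772 / 5.92 = 0.975 W/mK

0.975 W/mK


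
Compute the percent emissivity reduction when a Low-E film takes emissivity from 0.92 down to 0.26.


Percentage reduction = (1 - coated/uncoated) * 100
  Ratio = 0.26 / 0.92 = 0.2826
  Reduction = (1 - 0.2826) * 100 = 71.7%

71.7%


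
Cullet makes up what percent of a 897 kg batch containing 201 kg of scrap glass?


Cullet ratio = (cullet mass / total batch mass) * 100
  Ratio = 201 / 897 * 100 = 22.41%

22.41%


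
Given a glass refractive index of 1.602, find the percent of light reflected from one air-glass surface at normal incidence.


Fresnel reflectance at normal incidence:
  R = ((n - 1)/(n + 1))^2
  (n - 1)/(n + 1) = (1.602 - 1)/(1.602 + 1) = 0.23136
  R = 0.23136^2 = 0.0535274
  R(%) = 0.0535274 * 100 = 5.353%

5.353%


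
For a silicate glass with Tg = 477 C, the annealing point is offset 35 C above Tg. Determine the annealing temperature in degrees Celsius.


The annealing temperature is Tg plus the offset:
  T_anneal = 477 + 35 = 512 C

512 C


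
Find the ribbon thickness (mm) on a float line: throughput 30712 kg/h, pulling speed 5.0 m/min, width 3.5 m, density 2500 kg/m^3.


Ribbon cross-section from mass balance:
  Volume rate = throughput / density = 30712 / 2500 = 12.2848 m^3/h
  thickness = volume rate / (speed * 60 * width), i.e.
  thickness = throughput / (60 * speed * width * density) * 1000
  thickness = 30712 / (60 * 5.0 * 3.5 * 2500) * 1000 = 11.7 mm

11.7 mm


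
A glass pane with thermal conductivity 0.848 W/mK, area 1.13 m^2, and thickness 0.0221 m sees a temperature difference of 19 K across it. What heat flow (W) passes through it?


Fourier's law: Q = k * A * dT / t
  Q = 0.848 * 1.13 * 19 / 0.0221
  Q = 18.20656 / 0.0221 = 823.8 W

823.8 W


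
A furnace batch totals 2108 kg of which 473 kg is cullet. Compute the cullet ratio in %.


Cullet ratio = (cullet mass / total batch mass) * 100
  Ratio = 473 / 2108 * 100 = 22.44%

22.44%


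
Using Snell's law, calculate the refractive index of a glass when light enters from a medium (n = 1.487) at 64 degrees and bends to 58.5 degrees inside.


Apply Snell's law: n1 * sin(theta1) = n2 * sin(theta2)
  n2 = n1 * sin(theta1) / sin(theta2)
  sin(64) = 0.898794
  sin(58.5) = 0.85264
  n2 = 1.487 * 0.898794 / 0.85264 = 1.5675

1.5675


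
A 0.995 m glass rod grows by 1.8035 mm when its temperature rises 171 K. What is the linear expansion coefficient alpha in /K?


Rearrange dL = alpha * L0 * dT for alpha:
  alpha = dL / (L0 * dT)
  alpha = (1.8035 / 1000) / (0.995 * 171) = 0.0000106 /K = 1.06 x 10^-5 /K

1.06 x 10^-5 /K


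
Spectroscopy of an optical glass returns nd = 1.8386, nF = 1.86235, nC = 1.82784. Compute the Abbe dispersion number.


Abbe number formula: Vd = (nd - 1) / (nF - nC)
  nd - 1 = 1.8386 - 1 = 0.8386
  nF - nC = 1.86235 - 1.82784 = 0.03451
  Vd = 0.8386 / 0.03451 = 24.3

24.3


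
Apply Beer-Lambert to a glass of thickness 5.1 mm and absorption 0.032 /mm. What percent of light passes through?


Beer-Lambert law: T = exp(-alpha * thickness)
  exponent = -0.032 * 5.1 = -0.1632
  T = exp(-0.1632) = 0.8494
  Percentage = 0.8494 * 100 = 84.94%

84.94%


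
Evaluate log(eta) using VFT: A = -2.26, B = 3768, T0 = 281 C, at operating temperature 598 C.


VFT equation: log(eta) = A + B / (T - T0)
  T - T0 = 598 - 281 = 317
  B / (T - T0) = 3768 / 317 = 11.886
  log(eta) = -2.26 + 11.886 = 9.626

9.626


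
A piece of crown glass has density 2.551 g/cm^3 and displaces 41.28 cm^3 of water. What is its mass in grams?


Rearrange rho = m / V:
  m = rho * V
  m = 2.551 * 41.28 = 105.305 g

105.305 g


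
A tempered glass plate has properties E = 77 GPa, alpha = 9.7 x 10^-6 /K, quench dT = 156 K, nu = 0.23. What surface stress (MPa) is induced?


Tempering stress: sigma = E * alpha * dT / (1 - nu)
  E (MPa) = 77 * 1000 = 77000
  Numerator = 77000 * (9.7 x 10^-6) * 156 = 116.5164
  Denominator = 1 - 0.23 = 0.77
  sigma = 116.5164 / 0.77 = 151.3 MPa

151.3 MPa


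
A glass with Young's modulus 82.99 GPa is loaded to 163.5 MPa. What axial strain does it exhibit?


Rearrange E = sigma / epsilon:
  epsilon = sigma / E
  E (MPa) = 82.99 * 1000 = 82990
  epsilon = 163.5 / 82990 = 0.00197

0.00197


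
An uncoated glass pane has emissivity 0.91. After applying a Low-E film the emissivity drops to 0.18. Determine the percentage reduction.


Percentage reduction = (1 - coated/uncoated) * 100
  Ratio = 0.18 / 0.91 = 0.1978
  Reduction = (1 - 0.1978) * 100 = 80.2%

80.2%


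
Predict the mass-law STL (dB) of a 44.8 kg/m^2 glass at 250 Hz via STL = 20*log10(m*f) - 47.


Mass law: STL = 20 * log10(m * f) - 47
  m * f = 44.8 * 250 = 11200
  log10(11200) = 4.04922
  STL = 20 * 4.04922 - 47 = 80.9844 - 47 = 34.0 dB

34.0 dB


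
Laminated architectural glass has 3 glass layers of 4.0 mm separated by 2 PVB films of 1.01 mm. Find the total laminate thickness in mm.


Total thickness = glass contribution + PVB contribution
  Glass: 3 * 4.0 = 12.0 mm
  PVB: 2 * 1.01 = 2.02 mm
  Total = 12.0 + 2.02 = 14.02 mm

14.02 mm


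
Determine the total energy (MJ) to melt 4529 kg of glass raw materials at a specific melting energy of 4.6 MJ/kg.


Total energy = mass * specific energy
  E = 4529 * 4.6 = 20833.4 MJ

20833.4 MJ


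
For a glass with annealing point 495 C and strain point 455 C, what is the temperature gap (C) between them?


Gap = T_anneal - T_strain:
  gap = 495 - 455 = 40 C

40 C


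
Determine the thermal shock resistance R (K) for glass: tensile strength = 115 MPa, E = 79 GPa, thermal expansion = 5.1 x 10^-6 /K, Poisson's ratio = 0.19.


Thermal shock resistance: R = sigma * (1 - nu) / (E * alpha)
  Numerator = 115 * (1 - 0.19) = 93.15
  Denominator = 79 * 1000 * (5.1 x 10^-6) = 0.4029
  R = 93.15 / 0.4029 = 231.2 K

231.2 K


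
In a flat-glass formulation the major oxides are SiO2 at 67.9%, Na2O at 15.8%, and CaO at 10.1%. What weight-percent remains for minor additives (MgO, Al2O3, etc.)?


Sum the three major oxides:
  SiO2 + Na2O + CaO = 67.9 + 15.8 + 10.1 = 93.8%
Subtract from 100%:
  Others = 100 - 93.8 = 6.2%

6.2%


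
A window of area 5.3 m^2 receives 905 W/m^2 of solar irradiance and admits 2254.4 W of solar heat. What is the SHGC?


Rearrange Q = Area * SHGC * Irradiance:
  SHGC = Q / (Area * Irradiance)
  SHGC = 2254.4 / (5.3 * 905) = 0.47

0.47


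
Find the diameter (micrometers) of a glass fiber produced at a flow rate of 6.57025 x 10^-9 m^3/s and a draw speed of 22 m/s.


Cross-sectional area from continuity:
  A = Q / v = 6.57025 x 10^-9 / 22 = 2.986477 x 10^-10 m^2
Diameter from circular cross-section:
  d = sqrt(4A / pi) * 10^6 (m -> um)
  d = sqrt(4 * 2.986477 x 10^-10 / pi) * 10^6 = 19.5 um

19.5 um


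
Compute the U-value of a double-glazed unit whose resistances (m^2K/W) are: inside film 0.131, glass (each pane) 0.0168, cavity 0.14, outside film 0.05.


Total thermal resistance (series):
  R_total = R_in + R_glass + R_air + R_glass + R_out
  R_total = 0.131 + 0.0168 + 0.14 + 0.0168 + 0.05 = 0.3546 m^2K/W
U-value = 1 / R_total = 1 / 0.3546 = 2.82 W/m^2K

2.82 W/m^2K


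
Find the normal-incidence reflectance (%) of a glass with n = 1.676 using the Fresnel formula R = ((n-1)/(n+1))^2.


Fresnel reflectance at normal incidence:
  R = ((n - 1)/(n + 1))^2
  (n - 1)/(n + 1) = (1.676 - 1)/(1.676 + 1) = 0.252616
  R = 0.252616^2 = 0.0638148
  R(%) = 0.0638148 * 100 = 6.381%

6.381%


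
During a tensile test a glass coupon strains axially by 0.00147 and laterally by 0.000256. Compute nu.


Poisson's ratio: nu = lateral strain / axial strain
  nu = 0.000256 / 0.00147 = 0.1741

0.1741


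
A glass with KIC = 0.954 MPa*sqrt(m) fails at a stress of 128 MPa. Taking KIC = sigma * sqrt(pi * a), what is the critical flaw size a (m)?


Rearrange KIC = sigma * sqrt(pi * a):
  sqrt(pi * a) = KIC / sigma
  sqrt(pi * a) = 0.954 / 128 = 0.007453
  a = (KIC / sigma)^2 / pi
  a = 0.007453^2 / pi = 0.0000177 m

0.0000177 m


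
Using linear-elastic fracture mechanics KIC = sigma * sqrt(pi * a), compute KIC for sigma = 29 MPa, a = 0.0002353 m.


Fracture toughness: KIC = sigma * sqrt(pi * a)
  pi * a = pi * 0.0002353 = 0.000739217
  sqrt(pi * a) = 0.027189
  KIC = 29 * 0.027189 = 0.788 MPa*sqrt(m)

0.788 MPa*sqrt(m)


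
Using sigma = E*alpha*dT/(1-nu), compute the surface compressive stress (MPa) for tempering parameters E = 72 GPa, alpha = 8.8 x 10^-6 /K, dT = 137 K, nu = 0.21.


Tempering stress: sigma = E * alpha * dT / (1 - nu)
  E (MPa) = 72 * 1000 = 72000
  Numerator = 72000 * (8.8 x 10^-6) * 137 = 86.8032
  Denominator = 1 - 0.21 = 0.79
  sigma = 86.8032 / 0.79 = 109.9 MPa

109.9 MPa


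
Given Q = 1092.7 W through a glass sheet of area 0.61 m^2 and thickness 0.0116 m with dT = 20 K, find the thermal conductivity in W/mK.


Fourier's law rearranged: k = Q * t / (A * dT)
  Numerator = 1092.7 * 0.0116 = 12.67532
  Denominator = 0.61 * 20 = 12.2
  k = 12.67532 / 12.2 = 1.039 W/mK

1.039 W/mK


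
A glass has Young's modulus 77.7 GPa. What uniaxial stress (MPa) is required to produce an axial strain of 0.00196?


Rearrange E = sigma / epsilon:
  sigma = E * epsilon
  E (MPa) = 77.7 * 1000 = 77700
  sigma = 77700 * 0.00196 = 152.29 MPa

152.29 MPa


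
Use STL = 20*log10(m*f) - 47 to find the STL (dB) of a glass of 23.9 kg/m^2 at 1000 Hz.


Mass law: STL = 20 * log10(m * f) - 47
  m * f = 23.9 * 1000 = 23900
  log10(23900) = 4.3784
  STL = 20 * 4.3784 - 47 = 87.568 - 47 = 40.6 dB

40.6 dB


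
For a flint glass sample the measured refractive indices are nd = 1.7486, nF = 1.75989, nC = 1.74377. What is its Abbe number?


Abbe number formula: Vd = (nd - 1) / (nF - nC)
  nd - 1 = 1.7486 - 1 = 0.7486
  nF - nC = 1.75989 - 1.74377 = 0.01612
  Vd = 0.7486 / 0.01612 = 46.44

46.44


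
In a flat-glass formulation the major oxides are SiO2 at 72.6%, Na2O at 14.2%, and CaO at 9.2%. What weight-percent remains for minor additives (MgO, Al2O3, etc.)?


Sum the three major oxides:
  SiO2 + Na2O + CaO = 72.6 + 14.2 + 9.2 = 96.0%
Subtract from 100%:
  Others = 100 - 96.0 = 4.0%

4.0%


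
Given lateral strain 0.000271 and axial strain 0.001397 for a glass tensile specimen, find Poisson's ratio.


Poisson's ratio: nu = lateral strain / axial strain
  nu = 0.000271 / 0.001397 = 0.194

0.194


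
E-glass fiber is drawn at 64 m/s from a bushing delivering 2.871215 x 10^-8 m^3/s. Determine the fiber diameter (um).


Cross-sectional area from continuity:
  A = Q / v = 2.871215 x 10^-8 / 64 = 4.486273 x 10^-10 m^2
Diameter from circular cross-section:
  d = sqrt(4A / pi) * 10^6 (m -> um)
  d = sqrt(4 * 4.486273 x 10^-10 / pi) * 10^6 = 23.9 um

23.9 um


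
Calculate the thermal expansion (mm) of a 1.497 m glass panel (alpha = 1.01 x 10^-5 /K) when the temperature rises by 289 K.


Thermal expansion formula: dL = alpha * L0 * dT
  dL = (1.01 x 10^-5) * 1.497 * 289 = 0.00436959 m
Convert to mm: 0.00436959 * 1000 = 4.3696 mm

4.3696 mm


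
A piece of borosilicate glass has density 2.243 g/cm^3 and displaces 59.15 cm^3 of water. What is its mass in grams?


Rearrange rho = m / V:
  m = rho * V
  m = 2.243 * 59.15 = 132.673 g

132.673 g


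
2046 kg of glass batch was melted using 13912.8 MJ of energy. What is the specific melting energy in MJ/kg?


Rearrange E = m * s for s:
  s = E / m
  s = 13912.8 / 2046 = 6.8 MJ/kg

6.8 MJ/kg


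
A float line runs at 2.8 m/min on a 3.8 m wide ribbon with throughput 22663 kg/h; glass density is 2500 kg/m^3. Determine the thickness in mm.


Ribbon cross-section from mass balance:
  Volume rate = throughput / density = 22663 / 2500 = 9.0652 m^3/h
  thickness = volume rate / (speed * 60 * width), i.e.
  thickness = throughput / (60 * speed * width * density) * 1000
  thickness = 22663 / (60 * 2.8 * 3.8 * 2500) * 1000 = 14.2 mm

14.2 mm


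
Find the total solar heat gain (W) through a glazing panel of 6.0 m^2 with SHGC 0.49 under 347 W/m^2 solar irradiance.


Solar heat gain: Q = Area * SHGC * Irradiance
  Q = 6.0 * 0.49 * 347 = 1020.2 W

1020.2 W


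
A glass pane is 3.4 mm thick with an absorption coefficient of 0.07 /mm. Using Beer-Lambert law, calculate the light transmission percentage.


Beer-Lambert law: T = exp(-alpha * thickness)
  exponent = -0.07 * 3.4 = -0.238
  T = exp(-0.238) = 0.7882
  Percentage = 0.7882 * 100 = 78.82%

78.82%


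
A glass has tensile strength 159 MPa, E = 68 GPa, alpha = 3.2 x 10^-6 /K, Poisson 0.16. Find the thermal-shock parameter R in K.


Thermal shock resistance: R = sigma * (1 - nu) / (E * alpha)
  Numerator = 159 * (1 - 0.16) = 133.56
  Denominator = 68 * 1000 * (3.2 x 10^-6) = 0.2176
  R = 133.56 / 0.2176 = 613.8 K

613.8 K


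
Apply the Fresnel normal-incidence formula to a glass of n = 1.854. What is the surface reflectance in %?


Fresnel reflectance at normal incidence:
  R = ((n - 1)/(n + 1))^2
  (n - 1)/(n + 1) = (1.854 - 1)/(1.854 + 1) = 0.299229
  R = 0.299229^2 = 0.089538
  R(%) = 0.089538 * 100 = 8.954%

8.954%


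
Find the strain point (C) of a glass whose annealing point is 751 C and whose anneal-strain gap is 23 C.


Strain point = annealing point - difference:
  T_strain = 751 - 23 = 728 C

728 C


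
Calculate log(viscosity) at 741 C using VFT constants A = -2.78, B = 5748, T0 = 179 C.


VFT equation: log(eta) = A + B / (T - T0)
  T - T0 = 741 - 179 = 562
  B / (T - T0) = 5748 / 562 = 10.228
  log(eta) = -2.78 + 10.228 = 7.448

7.448


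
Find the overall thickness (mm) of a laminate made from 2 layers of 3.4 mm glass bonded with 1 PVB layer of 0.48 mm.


Total thickness = glass contribution + PVB contribution
  Glass: 2 * 3.4 = 6.8 mm
  PVB: 1 * 0.48 = 0.48 mm
  Total = 6.8 + 0.48 = 7.28 mm

7.28 mm


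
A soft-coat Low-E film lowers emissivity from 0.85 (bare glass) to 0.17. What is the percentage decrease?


Percentage reduction = (1 - coated/uncoated) * 100
  Ratio = 0.17 / 0.85 = 0.2
  Reduction = (1 - 0.2) * 100 = 80.0%

80.0%


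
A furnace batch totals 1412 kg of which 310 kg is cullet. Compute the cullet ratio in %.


Cullet ratio = (cullet mass / total batch mass) * 100
  Ratio = 310 / 1412 * 100 = 21.95%

21.95%


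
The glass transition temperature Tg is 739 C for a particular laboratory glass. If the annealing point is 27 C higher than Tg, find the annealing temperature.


The annealing temperature is Tg plus the offset:
  T_anneal = 739 + 27 = 766 C

766 C


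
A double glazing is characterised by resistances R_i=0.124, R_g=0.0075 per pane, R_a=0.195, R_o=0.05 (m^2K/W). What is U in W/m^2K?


Total thermal resistance (series):
  R_total = R_in + R_glass + R_air + R_glass + R_out
  R_total = 0.124 + 0.0075 + 0.195 + 0.0075 + 0.05 = 0.384 m^2K/W
U-value = 1 / R_total = 1 / 0.384 = 2.604 W/m^2K

2.604 W/m^2K


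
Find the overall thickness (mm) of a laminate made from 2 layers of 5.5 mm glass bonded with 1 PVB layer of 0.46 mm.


Total thickness = glass contribution + PVB contribution
  Glass: 2 * 5.5 = 11.0 mm
  PVB: 1 * 0.46 = 0.46 mm
  Total = 11.0 + 0.46 = 11.46 mm

11.46 mm


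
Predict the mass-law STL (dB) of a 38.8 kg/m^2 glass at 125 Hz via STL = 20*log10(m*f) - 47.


Mass law: STL = 20 * log10(m * f) - 47
  m * f = 38.8 * 125 = 4850
  log10(4850) = 3.68574
  STL = 20 * 3.68574 - 47 = 73.7148 - 47 = 26.7 dB

26.7 dB


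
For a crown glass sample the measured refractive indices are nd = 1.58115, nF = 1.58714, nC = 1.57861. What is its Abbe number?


Abbe number formula: Vd = (nd - 1) / (nF - nC)
  nd - 1 = 1.58115 - 1 = 0.58115
  nF - nC = 1.58714 - 1.57861 = 0.00853
  Vd = 0.58115 / 0.00853 = 68.13

68.13


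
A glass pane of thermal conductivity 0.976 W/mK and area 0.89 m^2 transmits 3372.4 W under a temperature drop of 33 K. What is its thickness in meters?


Fourier's law: t = k * A * dT / Q
  t = 0.976 * 0.89 * 33 / 3372.4
  t = 28.66512 / 3372.4 = 0.0085 m

0.0085 m


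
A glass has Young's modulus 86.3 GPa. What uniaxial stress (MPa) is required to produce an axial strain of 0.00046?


Rearrange E = sigma / epsilon:
  sigma = E * epsilon
  E (MPa) = 86.3 * 1000 = 86300
  sigma = 86300 * 0.00046 = 39.7 MPa

39.7 MPa


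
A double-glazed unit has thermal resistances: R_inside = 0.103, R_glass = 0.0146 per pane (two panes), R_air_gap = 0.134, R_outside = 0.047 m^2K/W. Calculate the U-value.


Total thermal resistance (series):
  R_total = R_in + R_glass + R_air + R_glass + R_out
  R_total = 0.103 + 0.0146 + 0.134 + 0.0146 + 0.047 = 0.3132 m^2K/W
U-value = 1 / R_total = 1 / 0.3132 = 3.193 W/m^2K

3.193 W/m^2K


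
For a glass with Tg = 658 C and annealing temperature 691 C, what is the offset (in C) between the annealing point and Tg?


Offset = T_anneal - Tg:
  offset = 691 - 658 = 33 C

33 C


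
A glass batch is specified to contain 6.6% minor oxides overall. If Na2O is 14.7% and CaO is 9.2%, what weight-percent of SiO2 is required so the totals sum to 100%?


Known pieces sum to 100%:
  SiO2 = 100 - (others + Na2O + CaO)
  SiO2 = 100 - (6.6 + 14.7 + 9.2) = 69.5%

69.5%


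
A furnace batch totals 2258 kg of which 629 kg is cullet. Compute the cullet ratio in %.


Cullet ratio = (cullet mass / total batch mass) * 100
  Ratio = 629 / 2258 * 100 = 27.86%

27.86%


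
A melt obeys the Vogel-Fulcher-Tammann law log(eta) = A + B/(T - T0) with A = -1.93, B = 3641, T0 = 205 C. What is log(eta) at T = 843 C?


VFT equation: log(eta) = A + B / (T - T0)
  T - T0 = 843 - 205 = 638
  B / (T - T0) = 3641 / 638 = 5.707
  log(eta) = -1.93 + 5.707 = 3.777

3.777


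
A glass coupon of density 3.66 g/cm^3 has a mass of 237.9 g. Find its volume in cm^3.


Rearrange rho = m / V:
  V = m / rho
  V = 237.9 / 3.66 = 65.0 cm^3

65.0 cm^3


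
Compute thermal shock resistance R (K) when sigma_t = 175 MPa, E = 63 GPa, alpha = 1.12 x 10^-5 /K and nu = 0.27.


Thermal shock resistance: R = sigma * (1 - nu) / (E * alpha)
  Numerator = 175 * (1 - 0.27) = 127.75
  Denominator = 63 * 1000 * (1.12 x 10^-5) = 0.7056
  R = 127.75 / 0.7056 = 181.1 K

181.1 K


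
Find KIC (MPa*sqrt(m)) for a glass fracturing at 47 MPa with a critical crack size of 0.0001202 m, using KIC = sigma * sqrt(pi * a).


Fracture toughness: KIC = sigma * sqrt(pi * a)
  pi * a = pi * 0.0001202 = 0.000377619
  sqrt(pi * a) = 0.019432
  KIC = 47 * 0.019432 = 0.913 MPa*sqrt(m)

0.913 MPa*sqrt(m)


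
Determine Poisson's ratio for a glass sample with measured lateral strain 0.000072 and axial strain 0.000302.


Poisson's ratio: nu = lateral strain / axial strain
  nu = 0.000072 / 0.000302 = 0.2384

0.2384


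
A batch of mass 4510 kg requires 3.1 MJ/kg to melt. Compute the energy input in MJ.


Total energy = mass * specific energy
  E = 4510 * 3.1 = 13981 MJ

13981 MJ


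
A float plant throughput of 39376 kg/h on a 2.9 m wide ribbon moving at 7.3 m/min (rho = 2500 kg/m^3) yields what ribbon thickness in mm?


Ribbon cross-section from mass balance:
  Volume rate = throughput / density = 39376 / 2500 = 15.7504 m^3/h
  thickness = volume rate / (speed * 60 * width), i.e.
  thickness = throughput / (60 * speed * width * density) * 1000
  thickness = 39376 / (60 * 7.3 * 2.9 * 2500) * 1000 = 12.4 mm

12.4 mm


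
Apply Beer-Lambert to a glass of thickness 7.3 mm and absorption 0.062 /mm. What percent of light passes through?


Beer-Lambert law: T = exp(-alpha * thickness)
  exponent = -0.062 * 7.3 = -0.4526
  T = exp(-0.4526) = 0.636
  Percentage = 0.636 * 100 = 63.6%

63.6%


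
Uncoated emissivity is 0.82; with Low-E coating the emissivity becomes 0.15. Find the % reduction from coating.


Percentage reduction = (1 - coated/uncoated) * 100
  Ratio = 0.15 / 0.82 = 0.1829
  Reduction = (1 - 0.1829) * 100 = 81.7%

81.7%


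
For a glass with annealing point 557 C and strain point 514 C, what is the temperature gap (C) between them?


Gap = T_anneal - T_strain:
  gap = 557 - 514 = 43 C

43 C


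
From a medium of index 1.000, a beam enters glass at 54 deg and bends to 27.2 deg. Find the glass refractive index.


Apply Snell's law: n1 * sin(theta1) = n2 * sin(theta2)
  n2 = n1 * sin(theta1) / sin(theta2)
  sin(54) = 0.809017
  sin(27.2) = 0.457098
  n2 = 1.000 * 0.809017 / 0.457098 = 1.7699

1.7699


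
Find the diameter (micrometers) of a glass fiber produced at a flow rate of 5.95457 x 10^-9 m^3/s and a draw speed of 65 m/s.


Cross-sectional area from continuity:
  A = Q / v = 5.95457 x 10^-9 / 65 = 9.160877 x 10^-11 m^2
Diameter from circular cross-section:
  d = sqrt(4A / pi) * 10^6 (m -> um)
  d = sqrt(4 * 9.160877 x 10^-11 / pi) * 10^6 = 10.8 um

10.8 um


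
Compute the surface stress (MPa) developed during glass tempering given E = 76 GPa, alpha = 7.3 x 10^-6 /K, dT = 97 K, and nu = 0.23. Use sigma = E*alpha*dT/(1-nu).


Tempering stress: sigma = E * alpha * dT / (1 - nu)
  E (MPa) = 76 * 1000 = 76000
  Numerator = 76000 * (7.3 x 10^-6) * 97 = 53.8156
  Denominator = 1 - 0.23 = 0.77
  sigma = 53.8156 / 0.77 = 69.9 MPa

69.9 MPa


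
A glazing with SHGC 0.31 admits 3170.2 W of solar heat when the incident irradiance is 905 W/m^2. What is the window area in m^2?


Rearrange Q = Area * SHGC * Irradiance:
  Area = Q / (SHGC * Irradiance)
  Area = 3170.2 / (0.31 * 905) = 11.3 m^2

11.3 m^2


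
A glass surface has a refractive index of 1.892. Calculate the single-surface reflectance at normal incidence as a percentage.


Fresnel reflectance at normal incidence:
  R = ((n - 1)/(n + 1))^2
  (n - 1)/(n + 1) = (1.892 - 1)/(1.892 + 1) = 0.308437
  R = 0.308437^2 = 0.0951334
  R(%) = 0.0951334 * 100 = 9.513%

9.513%


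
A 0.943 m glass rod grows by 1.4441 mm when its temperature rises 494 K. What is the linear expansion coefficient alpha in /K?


Rearrange dL = alpha * L0 * dT for alpha:
  alpha = dL / (L0 * dT)
  alpha = (1.4441 / 1000) / (0.943 * 494) = 0.0000031 /K = 3.1 x 10^-6 /K

3.1 x 10^-6 /K


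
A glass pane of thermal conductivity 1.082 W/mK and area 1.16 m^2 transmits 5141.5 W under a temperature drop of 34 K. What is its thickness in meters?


Fourier's law: t = k * A * dT / Q
  t = 1.082 * 1.16 * 34 / 5141.5
  t = 42.67408 / 5141.5 = 0.0083 m

0.0083 m


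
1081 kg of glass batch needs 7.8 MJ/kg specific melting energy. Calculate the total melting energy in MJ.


Total energy = mass * specific energy
  E = 1081 * 7.8 = 8431.8 MJ

8431.8 MJ


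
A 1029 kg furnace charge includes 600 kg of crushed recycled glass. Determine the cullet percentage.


Cullet ratio = (cullet mass / total batch mass) * 100
  Ratio = 600 / 1029 * 100 = 58.31%

58.31%


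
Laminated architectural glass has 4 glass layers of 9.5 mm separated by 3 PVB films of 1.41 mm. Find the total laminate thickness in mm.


Total thickness = glass contribution + PVB contribution
  Glass: 4 * 9.5 = 38.0 mm
  PVB: 3 * 1.41 = 4.23 mm
  Total = 38.0 + 4.23 = 42.23 mm

42.23 mm


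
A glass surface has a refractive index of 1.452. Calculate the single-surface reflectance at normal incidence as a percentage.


Fresnel reflectance at normal incidence:
  R = ((n - 1)/(n + 1))^2
  (n - 1)/(n + 1) = (1.452 - 1)/(1.452 + 1) = 0.184339
  R = 0.184339^2 = 0.0339809
  R(%) = 0.0339809 * 100 = 3.398%

3.398%


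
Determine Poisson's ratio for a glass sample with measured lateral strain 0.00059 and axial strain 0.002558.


Poisson's ratio: nu = lateral strain / axial strain
  nu = 0.00059 / 0.002558 = 0.2306

0.2306


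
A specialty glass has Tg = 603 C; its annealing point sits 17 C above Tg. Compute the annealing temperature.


The annealing temperature is Tg plus the offset:
  T_anneal = 603 + 17 = 620 C

620 C


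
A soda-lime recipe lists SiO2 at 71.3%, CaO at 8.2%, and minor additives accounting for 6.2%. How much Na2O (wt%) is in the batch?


Pieces sum to 100%:
  Na2O = 100 - (SiO2 + CaO + others)
  Na2O = 100 - (71.3 + 8.2 + 6.2) = 14.3%

14.3%


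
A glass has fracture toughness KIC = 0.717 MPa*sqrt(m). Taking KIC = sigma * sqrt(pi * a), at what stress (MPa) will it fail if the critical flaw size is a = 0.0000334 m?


Rearrange KIC = sigma * sqrt(pi * a):
  sigma = KIC / sqrt(pi * a)
  sqrt(pi * 0.0000334) = 0.010243
  sigma = 0.717 / 0.010243 = 70.0 MPa

70.0 MPa


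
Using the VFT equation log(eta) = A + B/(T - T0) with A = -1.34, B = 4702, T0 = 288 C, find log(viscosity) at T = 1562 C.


VFT equation: log(eta) = A + B / (T - T0)
  T - T0 = 1562 - 288 = 1274
  B / (T - T0) = 4702 / 1274 = 3.691
  log(eta) = -1.34 + 3.691 = 2.351

2.351


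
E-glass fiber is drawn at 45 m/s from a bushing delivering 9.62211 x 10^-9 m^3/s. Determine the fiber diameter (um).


Cross-sectional area from continuity:
  A = Q / v = 9.62211 x 10^-9 / 45 = 2.138247 x 10^-10 m^2
Diameter from circular cross-section:
  d = sqrt(4A / pi) * 10^6 (m -> um)
  d = sqrt(4 * 2.138247 x 10^-10 / pi) * 10^6 = 16.5 um

16.5 um


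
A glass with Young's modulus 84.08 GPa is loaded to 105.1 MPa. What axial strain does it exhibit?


Rearrange E = sigma / epsilon:
  epsilon = sigma / E
  E (MPa) = 84.08 * 1000 = 84080
  epsilon = 105.1 / 84080 = 0.00125

0.00125


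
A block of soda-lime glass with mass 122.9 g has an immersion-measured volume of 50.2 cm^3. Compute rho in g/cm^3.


Use the definition of density:
  rho = mass / volume
  rho = 122.9 / 50.2 = 2.448 g/cm^3

2.448 g/cm^3


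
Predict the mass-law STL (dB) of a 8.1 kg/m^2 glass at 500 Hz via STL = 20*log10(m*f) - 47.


Mass law: STL = 20 * log10(m * f) - 47
  m * f = 8.1 * 500 = 4050
  log10(4050) = 3.60746
  STL = 20 * 3.60746 - 47 = 72.1492 - 47 = 25.1 dB

25.1 dB


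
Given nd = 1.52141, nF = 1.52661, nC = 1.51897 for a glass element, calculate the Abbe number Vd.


Abbe number formula: Vd = (nd - 1) / (nF - nC)
  nd - 1 = 1.52141 - 1 = 0.52141
  nF - nC = 1.52661 - 1.51897 = 0.00764
  Vd = 0.52141 / 0.00764 = 68.25

68.25
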